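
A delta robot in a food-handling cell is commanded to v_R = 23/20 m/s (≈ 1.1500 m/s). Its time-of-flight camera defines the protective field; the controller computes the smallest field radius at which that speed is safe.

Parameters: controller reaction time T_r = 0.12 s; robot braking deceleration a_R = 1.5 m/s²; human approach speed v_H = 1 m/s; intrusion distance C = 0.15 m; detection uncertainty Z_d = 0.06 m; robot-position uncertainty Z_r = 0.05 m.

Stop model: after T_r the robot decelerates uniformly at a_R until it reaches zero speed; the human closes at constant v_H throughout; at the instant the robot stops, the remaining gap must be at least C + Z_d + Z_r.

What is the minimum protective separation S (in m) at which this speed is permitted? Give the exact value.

T_s = v_R/a_R = (23/20)/(3/2) = 0.7667 s
reaction-phase robot travel = 1.1500·0.1200 = 0.1380 m
braking distance = 1.1500²/(2·1.5000) = 0.4408 m
person approaches 1.0000·(0.1200+0.7667) = 0.8867 m
residual clearance needed = 0.1500+0.0600+0.0500 = 0.2600 m
S_min ≈ 0.1380+0.4408+0.8867+0.2600  ⇒  S_min = 3451/2000 m

S_min = 3451/2000 m = 1.7255 m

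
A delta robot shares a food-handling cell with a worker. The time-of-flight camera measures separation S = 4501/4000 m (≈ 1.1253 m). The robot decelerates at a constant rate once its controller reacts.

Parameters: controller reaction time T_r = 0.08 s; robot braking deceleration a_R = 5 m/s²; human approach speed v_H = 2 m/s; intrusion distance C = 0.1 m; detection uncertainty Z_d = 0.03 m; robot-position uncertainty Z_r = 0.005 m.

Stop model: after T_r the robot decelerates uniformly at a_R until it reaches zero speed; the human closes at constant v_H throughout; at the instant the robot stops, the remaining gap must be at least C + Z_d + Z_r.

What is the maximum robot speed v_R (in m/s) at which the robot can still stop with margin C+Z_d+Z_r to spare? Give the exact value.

at the boundary: (1/10)·v² + (12/25)·v + (-3321/4000) = 0
  disc = (12/25)² − 4·(1/10)·(-3321/4000) = 9/16 ; √disc = 3/4
  v_R = (−(12/25) + 3/4) / (2·(1/10)) = 27/20 m/s
check:
stop time T_s = (27/20)/5 = 0.2700 s
robot in T_r: 1.3500·0.0800 = 0.1080 m
robot covers 1.3500·0.2700 − ½·5.0000·0.2700² = 0.1822 m while stopping
person approaches 2.0000·(0.0800+0.2700) = 0.7000 m
residual clearance needed = 0.1000+0.0300+0.0050 = 0.1350 m
sum ≈ 0.1080+0.1822+0.7000+0.1350 ≈ 1.1253 m = S ✓

v_R_max = 27/20 m/s = 1.3500 m/s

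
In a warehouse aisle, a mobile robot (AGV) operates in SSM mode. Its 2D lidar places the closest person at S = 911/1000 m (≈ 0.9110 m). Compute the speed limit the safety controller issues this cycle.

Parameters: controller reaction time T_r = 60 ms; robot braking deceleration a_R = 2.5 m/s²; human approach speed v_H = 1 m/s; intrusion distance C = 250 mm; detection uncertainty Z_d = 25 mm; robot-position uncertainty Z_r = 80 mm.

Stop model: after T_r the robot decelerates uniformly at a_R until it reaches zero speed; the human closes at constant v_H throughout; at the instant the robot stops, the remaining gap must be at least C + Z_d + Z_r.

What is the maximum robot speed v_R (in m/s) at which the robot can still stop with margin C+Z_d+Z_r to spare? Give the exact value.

v_R_max = 4/5 m/s = 0.8000 m/s

quadratic (1/5)·v² + (23/50)·v + (-62/125) = 0
  disc = (23/50)² − 4·(1/5)·(-62/125) = 1521/2500 ; √disc = 39/50
  v_R = (−(23/50) + 39/50) / (2·(1/5)) = 4/5 m/s
check:
stop time T_s = (4/5)/(5/2) = 0.3200 s
robot covers v_R·T_r = 0.8000·0.0600 = 0.0480 m before braking
robot under decel: 0.8000²/(2·2.5000) = 0.1280 m
human closes 1.0000·0.3800 = 0.3800 m
margins: 0.2500+0.0250+0.0800 = 0.3550 m
sum ≈ 0.0480+0.1280+0.3800+0.3550 ≈ 0.9110 m = S ✓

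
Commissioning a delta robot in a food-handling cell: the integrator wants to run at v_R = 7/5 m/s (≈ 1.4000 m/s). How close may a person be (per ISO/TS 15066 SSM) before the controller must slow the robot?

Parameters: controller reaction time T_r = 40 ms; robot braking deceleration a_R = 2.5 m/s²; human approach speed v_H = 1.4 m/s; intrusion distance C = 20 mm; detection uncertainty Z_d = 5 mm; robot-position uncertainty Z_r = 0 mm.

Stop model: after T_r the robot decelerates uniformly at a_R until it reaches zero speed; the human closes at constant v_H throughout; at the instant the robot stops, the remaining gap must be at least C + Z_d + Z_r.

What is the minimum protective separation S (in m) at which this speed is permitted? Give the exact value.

T_s = v_R/a_R = (7/5)/(5/2) = 0.5600 s
robot in T_r: 1.4000·0.0400 = 0.0560 m
braking distance = 1.4000²/(2·2.5000) = 0.3920 m
human closes 1.4000·0.6000 = 0.8400 m
C+Z_d+Z_r = 0.0200+0.0050+0.0000 = 0.0250 m
S_min ≈ 0.0560+0.3920+0.8400+0.0250  ⇒  S_min = 1313/1000 m

S_min = 1313/1000 m = 1.3130 m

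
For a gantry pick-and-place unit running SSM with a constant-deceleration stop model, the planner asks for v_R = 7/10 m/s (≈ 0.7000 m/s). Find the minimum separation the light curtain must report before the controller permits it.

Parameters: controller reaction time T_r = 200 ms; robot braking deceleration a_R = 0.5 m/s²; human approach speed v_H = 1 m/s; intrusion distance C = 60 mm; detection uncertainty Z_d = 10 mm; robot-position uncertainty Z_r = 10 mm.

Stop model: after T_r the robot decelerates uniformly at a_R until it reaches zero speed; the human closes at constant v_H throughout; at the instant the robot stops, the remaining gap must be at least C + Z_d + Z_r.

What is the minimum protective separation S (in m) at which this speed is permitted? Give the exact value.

braking lasts T_s = (7/10)/(1/2) = 1.4000 s
robot covers v_R·T_r = 0.7000·0.2000 = 0.1400 m before braking
robot covers 0.7000·1.4000 − ½·0.5000·1.4000² = 0.4900 m while stopping
human closes 1.0000·1.6000 = 1.6000 m
margins: 0.0600+0.0100+0.0100 = 0.0800 m
S_min ≈ 0.1400+0.4900+1.6000+0.0800  ⇒  S_min = 231/100 m

S_min = 231/100 m = 2.3100 m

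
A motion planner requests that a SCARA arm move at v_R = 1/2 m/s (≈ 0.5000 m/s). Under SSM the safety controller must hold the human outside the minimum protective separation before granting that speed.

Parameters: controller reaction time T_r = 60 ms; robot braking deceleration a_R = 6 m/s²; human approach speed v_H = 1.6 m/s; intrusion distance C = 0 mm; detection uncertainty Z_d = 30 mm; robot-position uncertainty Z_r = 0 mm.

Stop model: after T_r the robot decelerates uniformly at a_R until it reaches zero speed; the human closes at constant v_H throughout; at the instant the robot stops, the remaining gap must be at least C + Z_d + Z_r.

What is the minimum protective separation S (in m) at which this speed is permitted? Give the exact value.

braking lasts T_s = (1/2)/6 = 0.0833 s
robot in T_r: 0.5000·0.0600 = 0.0300 m
robot under decel: 0.5000²/(2·6.0000) = 0.0208 m
person approaches 1.6000·(0.0600+0.0833) = 0.2293 m
margins: 0.0000+0.0300+0.0000 = 0.0300 m
S_min ≈ 0.0300+0.0208+0.2293+0.0300  ⇒  S_min = 1861/6000 m

S_min = 1861/6000 m = 0.3102 m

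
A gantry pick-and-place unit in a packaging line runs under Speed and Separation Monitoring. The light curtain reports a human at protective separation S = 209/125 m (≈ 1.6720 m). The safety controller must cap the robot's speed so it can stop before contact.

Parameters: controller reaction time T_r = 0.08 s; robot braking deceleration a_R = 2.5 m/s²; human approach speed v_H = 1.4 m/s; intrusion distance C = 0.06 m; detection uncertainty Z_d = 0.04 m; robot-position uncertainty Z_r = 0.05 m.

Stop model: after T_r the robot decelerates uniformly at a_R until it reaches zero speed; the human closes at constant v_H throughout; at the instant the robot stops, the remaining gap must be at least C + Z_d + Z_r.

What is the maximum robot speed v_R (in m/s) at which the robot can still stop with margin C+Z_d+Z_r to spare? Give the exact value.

v_R_max = 3/2 m/s = 1.5000 m/s

quadratic (1/5)·v² + (16/25)·v + (-141/100) = 0
  disc = (16/25)² − 4·(1/5)·(-141/100) = 961/625 ; √disc = 31/25
  v_R = (−(16/25) + 31/25) / (2·(1/5)) = 3/2 m/s
check:
stop time T_s = (3/2)/(5/2) = 0.6000 s
robot in T_r: 1.5000·0.0800 = 0.1200 m
braking distance = 1.5000²/(2·2.5000) = 0.4500 m
human closes 1.4000·0.6800 = 0.9520 m
margins: 0.0600+0.0400+0.0500 = 0.1500 m
sum ≈ 0.1200+0.4500+0.9520+0.1500 ≈ 1.6720 m = S ✓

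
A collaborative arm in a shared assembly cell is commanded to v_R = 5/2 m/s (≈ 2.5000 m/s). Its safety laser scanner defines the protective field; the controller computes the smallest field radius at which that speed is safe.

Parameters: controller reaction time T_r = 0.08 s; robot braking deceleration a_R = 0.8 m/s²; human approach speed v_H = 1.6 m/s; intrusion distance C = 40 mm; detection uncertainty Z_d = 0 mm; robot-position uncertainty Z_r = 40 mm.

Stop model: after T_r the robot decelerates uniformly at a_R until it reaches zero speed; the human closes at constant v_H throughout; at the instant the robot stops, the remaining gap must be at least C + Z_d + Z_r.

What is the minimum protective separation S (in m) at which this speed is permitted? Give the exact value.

braking lasts T_s = (5/2)/(4/5) = 3.1250 s
robot covers v_R·T_r = 2.5000·0.0800 = 0.2000 m before braking
robot covers 2.5000·3.1250 − ½·0.8000·3.1250² = 3.9062 m while stopping
human over T_r+T_s: 1.6000·(0.0800+3.1250) = 5.1280 m
residual clearance needed = 0.0400+0.0000+0.0400 = 0.0800 m
S_min ≈ 0.2000+3.9062+5.1280+0.0800  ⇒  S_min = 37257/4000 m

S_min = 37257/4000 m = 9.3142 m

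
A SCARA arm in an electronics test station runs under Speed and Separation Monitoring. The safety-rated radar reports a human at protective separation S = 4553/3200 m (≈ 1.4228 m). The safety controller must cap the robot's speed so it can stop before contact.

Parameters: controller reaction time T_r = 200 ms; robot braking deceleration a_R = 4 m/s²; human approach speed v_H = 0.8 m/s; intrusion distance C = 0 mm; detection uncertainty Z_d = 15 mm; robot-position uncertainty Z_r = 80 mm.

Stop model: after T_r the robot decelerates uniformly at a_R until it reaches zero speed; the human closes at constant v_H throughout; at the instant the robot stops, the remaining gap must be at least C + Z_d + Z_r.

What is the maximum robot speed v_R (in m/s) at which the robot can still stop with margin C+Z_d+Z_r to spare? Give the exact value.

v_R_max = 37/20 m/s = 1.8500 m/s

at the boundary: (1/8)·v² + (2/5)·v + (-3737/3200) = 0
  disc = (2/5)² − 4·(1/8)·(-3737/3200) = 4761/6400 ; √disc = 69/80
  v_R = (−(2/5) + 69/80) / (2·(1/8)) = 37/20 m/s
check:
stop time T_s = (37/20)/4 = 0.4625 s
reaction-phase robot travel = 1.8500·0.2000 = 0.3700 m
braking distance = 1.8500²/(2·4.0000) = 0.4278 m
human over T_r+T_s: 0.8000·(0.2000+0.4625) = 0.5300 m
C+Z_d+Z_r = 0.0000+0.0150+0.0800 = 0.0950 m
sum ≈ 0.3700+0.4278+0.5300+0.0950 ≈ 1.4228 m = S ✓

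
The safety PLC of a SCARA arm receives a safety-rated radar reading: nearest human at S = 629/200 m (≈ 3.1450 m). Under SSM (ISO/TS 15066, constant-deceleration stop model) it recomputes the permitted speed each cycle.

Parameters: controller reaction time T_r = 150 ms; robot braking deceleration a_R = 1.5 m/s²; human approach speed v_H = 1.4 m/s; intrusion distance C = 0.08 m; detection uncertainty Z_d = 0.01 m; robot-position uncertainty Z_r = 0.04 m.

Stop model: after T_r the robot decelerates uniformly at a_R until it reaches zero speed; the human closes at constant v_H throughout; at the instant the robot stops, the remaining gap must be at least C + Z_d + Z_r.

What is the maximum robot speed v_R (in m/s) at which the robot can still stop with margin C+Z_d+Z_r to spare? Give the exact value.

v_R_max = 17/10 m/s = 1.7000 m/s

quadratic (1/3)·v² + (13/12)·v + (-561/200) = 0
  disc = (13/12)² − 4·(1/3)·(-561/200) = 17689/3600 ; √disc = 133/60
  v_R = (−(13/12) + 133/60) / (2·(1/3)) = 17/10 m/s
check:
stop time T_s = (17/10)/(3/2) = 1.1333 s
reaction-phase robot travel = 1.7000·0.1500 = 0.2550 m
braking distance = 1.7000²/(2·1.5000) = 0.9633 m
human over T_r+T_s: 1.4000·(0.1500+1.1333) = 1.7967 m
margins: 0.0800+0.0100+0.0400 = 0.1300 m
sum ≈ 0.2550+0.9633+1.7967+0.1300 ≈ 3.1450 m = S ✓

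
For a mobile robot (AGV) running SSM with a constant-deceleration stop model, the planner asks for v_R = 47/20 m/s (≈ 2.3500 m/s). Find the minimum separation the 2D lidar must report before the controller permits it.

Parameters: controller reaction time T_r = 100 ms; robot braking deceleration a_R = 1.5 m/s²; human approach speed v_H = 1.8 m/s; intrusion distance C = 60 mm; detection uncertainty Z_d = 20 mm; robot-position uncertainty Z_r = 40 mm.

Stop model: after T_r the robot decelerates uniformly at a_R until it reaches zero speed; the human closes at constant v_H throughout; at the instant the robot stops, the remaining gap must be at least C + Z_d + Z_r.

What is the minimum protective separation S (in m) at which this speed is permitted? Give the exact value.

braking lasts T_s = (47/20)/(3/2) = 1.5667 s
reaction-phase robot travel = 2.3500·0.1000 = 0.2350 m
robot under decel: 2.3500²/(2·1.5000) = 1.8408 m
person approaches 1.8000·(0.1000+1.5667) = 3.0000 m
residual clearance needed = 0.0600+0.0200+0.0400 = 0.1200 m
S_min ≈ 0.2350+1.8408+3.0000+0.1200  ⇒  S_min = 1247/240 m

S_min = 1247/240 m = 5.1958 m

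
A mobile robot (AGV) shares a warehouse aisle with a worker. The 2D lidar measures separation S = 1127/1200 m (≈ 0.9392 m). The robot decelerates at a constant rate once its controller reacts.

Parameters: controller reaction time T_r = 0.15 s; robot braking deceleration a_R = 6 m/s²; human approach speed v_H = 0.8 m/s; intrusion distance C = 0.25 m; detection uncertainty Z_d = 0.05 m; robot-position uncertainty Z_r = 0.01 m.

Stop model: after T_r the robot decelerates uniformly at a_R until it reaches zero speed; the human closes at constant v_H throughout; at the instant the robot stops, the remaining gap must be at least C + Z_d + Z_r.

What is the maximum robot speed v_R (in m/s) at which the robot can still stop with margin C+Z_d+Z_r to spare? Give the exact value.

at the boundary: (1/12)·v² + (17/60)·v + (-611/1200) = 0
  disc = (17/60)² − 4·(1/12)·(-611/1200) = 1/4 ; √disc = 1/2
  v_R = (−(17/60) + 1/2) / (2·(1/12)) = 13/10 m/s
check:
T_s = v_R/a_R = (13/10)/6 = 0.2167 s
robot covers v_R·T_r = 1.3000·0.1500 = 0.1950 m before braking
braking distance = 1.3000²/(2·6.0000) = 0.1408 m
human closes 0.8000·0.3667 = 0.2933 m
residual clearance needed = 0.2500+0.0500+0.0100 = 0.3100 m
sum ≈ 0.1950+0.1408+0.2933+0.3100 ≈ 0.9392 m = S ✓

v_R_max = 13/10 m/s = 1.3000 m/s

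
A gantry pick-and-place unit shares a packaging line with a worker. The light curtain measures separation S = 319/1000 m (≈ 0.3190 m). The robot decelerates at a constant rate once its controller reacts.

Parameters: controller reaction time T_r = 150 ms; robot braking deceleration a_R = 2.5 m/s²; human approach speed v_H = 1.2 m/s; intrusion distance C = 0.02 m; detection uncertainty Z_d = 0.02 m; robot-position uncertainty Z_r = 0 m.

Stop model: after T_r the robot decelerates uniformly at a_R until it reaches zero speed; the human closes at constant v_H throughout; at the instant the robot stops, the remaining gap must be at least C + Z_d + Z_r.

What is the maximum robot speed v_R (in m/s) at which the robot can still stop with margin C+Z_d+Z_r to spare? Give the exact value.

v_R_max = 3/20 m/s = 0.1500 m/s

quadratic (1/5)·v² + (63/100)·v + (-99/1000) = 0
  disc = (63/100)² − 4·(1/5)·(-99/1000) = 4761/10000 ; √disc = 69/100
  v_R = (−(63/100) + 69/100) / (2·(1/5)) = 3/20 m/s
check:
braking lasts T_s = (3/20)/(5/2) = 0.0600 s
reaction-phase robot travel = 0.1500·0.1500 = 0.0225 m
robot under decel: 0.1500²/(2·2.5000) = 0.0045 m
human over T_r+T_s: 1.2000·(0.1500+0.0600) = 0.2520 m
residual clearance needed = 0.0200+0.0200+0.0000 = 0.0400 m
sum ≈ 0.0225+0.0045+0.2520+0.0400 ≈ 0.3190 m = S ✓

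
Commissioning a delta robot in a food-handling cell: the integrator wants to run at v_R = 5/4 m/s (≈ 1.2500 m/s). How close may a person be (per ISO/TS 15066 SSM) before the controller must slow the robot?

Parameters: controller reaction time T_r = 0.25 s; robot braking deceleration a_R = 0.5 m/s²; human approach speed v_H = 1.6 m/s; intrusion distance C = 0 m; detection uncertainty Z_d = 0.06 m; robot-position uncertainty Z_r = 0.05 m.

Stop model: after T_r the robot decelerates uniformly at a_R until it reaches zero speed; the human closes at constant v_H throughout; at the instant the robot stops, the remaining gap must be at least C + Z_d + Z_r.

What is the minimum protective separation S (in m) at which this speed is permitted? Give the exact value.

braking lasts T_s = (5/4)/(1/2) = 2.5000 s
robot covers v_R·T_r = 1.2500·0.2500 = 0.3125 m before braking
robot covers 1.2500·2.5000 − ½·0.5000·2.5000² = 1.5625 m while stopping
human over T_r+T_s: 1.6000·(0.2500+2.5000) = 4.4000 m
margins: 0.0000+0.0600+0.0500 = 0.1100 m
S_min ≈ 0.3125+1.5625+4.4000+0.1100  ⇒  S_min = 1277/200 m

S_min = 1277/200 m = 6.3850 m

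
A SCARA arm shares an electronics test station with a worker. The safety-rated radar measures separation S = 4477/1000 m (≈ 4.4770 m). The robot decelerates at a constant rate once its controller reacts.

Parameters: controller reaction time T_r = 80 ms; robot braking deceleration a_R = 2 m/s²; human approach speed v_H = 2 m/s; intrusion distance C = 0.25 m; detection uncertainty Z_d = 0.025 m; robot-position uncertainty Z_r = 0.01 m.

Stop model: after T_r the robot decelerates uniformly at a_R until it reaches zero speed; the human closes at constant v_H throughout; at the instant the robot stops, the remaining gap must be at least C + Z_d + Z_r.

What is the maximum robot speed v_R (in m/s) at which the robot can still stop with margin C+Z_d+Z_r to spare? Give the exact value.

v_R_max = 12/5 m/s = 2.4000 m/s

at the boundary: (1/4)·v² + (27/25)·v + (-504/125) = 0
  disc = (27/25)² − 4·(1/4)·(-504/125) = 3249/625 ; √disc = 57/25
  v_R = (−(27/25) + 57/25) / (2·(1/4)) = 12/5 m/s
check:
T_s = v_R/a_R = (12/5)/2 = 1.2000 s
robot covers v_R·T_r = 2.4000·0.0800 = 0.1920 m before braking
robot covers 2.4000·1.2000 − ½·2.0000·1.2000² = 1.4400 m while stopping
person approaches 2.0000·(0.0800+1.2000) = 2.5600 m
margins: 0.2500+0.0250+0.0100 = 0.2850 m
sum ≈ 0.1920+1.4400+2.5600+0.2850 ≈ 4.4770 m = S ✓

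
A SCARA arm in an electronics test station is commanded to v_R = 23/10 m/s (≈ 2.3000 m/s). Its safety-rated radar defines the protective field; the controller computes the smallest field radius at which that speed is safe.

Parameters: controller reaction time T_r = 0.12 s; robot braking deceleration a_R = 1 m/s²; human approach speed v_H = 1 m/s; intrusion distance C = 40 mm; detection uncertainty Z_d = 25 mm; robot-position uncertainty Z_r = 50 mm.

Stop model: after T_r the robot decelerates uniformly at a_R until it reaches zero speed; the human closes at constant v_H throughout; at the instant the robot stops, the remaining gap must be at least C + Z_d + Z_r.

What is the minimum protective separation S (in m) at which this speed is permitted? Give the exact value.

S_min = 682/125 m = 5.4560 m

T_s = v_R/a_R = (23/10)/1 = 2.3000 s
robot covers v_R·T_r = 2.3000·0.1200 = 0.2760 m before braking
robot covers 2.3000·2.3000 − ½·1.0000·2.3000² = 2.6450 m while stopping
human over T_r+T_s: 1.0000·(0.1200+2.3000) = 2.4200 m
C+Z_d+Z_r = 0.0400+0.0250+0.0500 = 0.1150 m
S_min ≈ 0.2760+2.6450+2.4200+0.1150  ⇒  S_min = 682/125 m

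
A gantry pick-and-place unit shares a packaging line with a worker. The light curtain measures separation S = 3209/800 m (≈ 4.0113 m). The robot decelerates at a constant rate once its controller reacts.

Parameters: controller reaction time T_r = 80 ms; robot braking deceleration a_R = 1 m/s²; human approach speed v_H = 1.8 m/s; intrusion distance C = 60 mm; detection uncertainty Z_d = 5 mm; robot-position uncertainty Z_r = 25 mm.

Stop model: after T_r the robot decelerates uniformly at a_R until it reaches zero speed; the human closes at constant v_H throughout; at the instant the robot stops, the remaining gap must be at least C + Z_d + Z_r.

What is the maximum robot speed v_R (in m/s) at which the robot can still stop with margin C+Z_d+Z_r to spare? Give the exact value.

v_R_max = 29/20 m/s = 1.4500 m/s

collect terms ⇒ (1/2)·v_R² + (47/25)·v_R + (-15109/4000) = 0
  disc = (47/25)² − 4·(1/2)·(-15109/4000) = 110889/10000 ; √disc = 333/100
  v_R = (−(47/25) + 333/100) / (2·(1/2)) = 29/20 m/s
check:
T_s = v_R/a_R = (29/20)/1 = 1.4500 s
robot covers v_R·T_r = 1.4500·0.0800 = 0.1160 m before braking
robot under decel: 1.4500²/(2·1.0000) = 1.0513 m
human over T_r+T_s: 1.8000·(0.0800+1.4500) = 2.7540 m
C+Z_d+Z_r = 0.0600+0.0050+0.0250 = 0.0900 m
sum ≈ 0.1160+1.0513+2.7540+0.0900 ≈ 4.0113 m = S ✓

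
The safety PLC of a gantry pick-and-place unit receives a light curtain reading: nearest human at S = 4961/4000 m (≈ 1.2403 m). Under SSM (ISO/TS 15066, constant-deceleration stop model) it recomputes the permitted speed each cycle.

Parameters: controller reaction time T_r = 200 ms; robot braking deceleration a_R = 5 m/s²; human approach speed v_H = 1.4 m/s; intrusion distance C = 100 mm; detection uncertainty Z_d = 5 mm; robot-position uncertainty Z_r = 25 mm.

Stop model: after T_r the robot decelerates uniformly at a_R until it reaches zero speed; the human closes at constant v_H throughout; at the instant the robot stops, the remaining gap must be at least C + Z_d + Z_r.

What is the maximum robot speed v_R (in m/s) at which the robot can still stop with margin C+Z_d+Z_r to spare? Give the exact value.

quadratic (1/10)·v² + (12/25)·v + (-3321/4000) = 0
  disc = (12/25)² − 4·(1/10)·(-3321/4000) = 9/16 ; √disc = 3/4
  v_R = (−(12/25) + 3/4) / (2·(1/10)) = 27/20 m/s
check:
T_s = v_R/a_R = (27/20)/5 = 0.2700 s
robot in T_r: 1.3500·0.2000 = 0.2700 m
robot under decel: 1.3500²/(2·5.0000) = 0.1822 m
human closes 1.4000·0.4700 = 0.6580 m
residual clearance needed = 0.1000+0.0050+0.0250 = 0.1300 m
sum ≈ 0.2700+0.1822+0.6580+0.1300 ≈ 1.2403 m = S ✓

v_R_max = 27/20 m/s = 1.3500 m/s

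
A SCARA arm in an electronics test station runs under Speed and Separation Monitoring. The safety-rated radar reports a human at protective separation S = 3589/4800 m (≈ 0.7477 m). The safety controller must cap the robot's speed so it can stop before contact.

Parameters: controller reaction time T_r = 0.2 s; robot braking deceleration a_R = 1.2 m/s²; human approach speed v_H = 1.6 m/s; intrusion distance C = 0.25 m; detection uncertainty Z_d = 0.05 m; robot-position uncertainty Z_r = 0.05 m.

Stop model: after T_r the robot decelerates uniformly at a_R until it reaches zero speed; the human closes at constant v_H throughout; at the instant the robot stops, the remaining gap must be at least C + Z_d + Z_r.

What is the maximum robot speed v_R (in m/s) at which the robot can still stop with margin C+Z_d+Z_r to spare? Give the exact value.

v_R_max = 1/20 m/s = 0.0500 m/s

quadratic (5/12)·v² + (23/15)·v + (-373/4800) = 0
  disc = (23/15)² − 4·(5/12)·(-373/4800) = 3969/1600 ; √disc = 63/40
  v_R = (−(23/15) + 63/40) / (2·(5/12)) = 1/20 m/s
check:
braking lasts T_s = (1/20)/(6/5) = 0.0417 s
robot in T_r: 0.0500·0.2000 = 0.0100 m
robot under decel: 0.0500²/(2·1.2000) = 0.0010 m
human over T_r+T_s: 1.6000·(0.2000+0.0417) = 0.3867 m
C+Z_d+Z_r = 0.2500+0.0500+0.0500 = 0.3500 m
sum ≈ 0.0100+0.0010+0.3867+0.3500 ≈ 0.7477 m = S ✓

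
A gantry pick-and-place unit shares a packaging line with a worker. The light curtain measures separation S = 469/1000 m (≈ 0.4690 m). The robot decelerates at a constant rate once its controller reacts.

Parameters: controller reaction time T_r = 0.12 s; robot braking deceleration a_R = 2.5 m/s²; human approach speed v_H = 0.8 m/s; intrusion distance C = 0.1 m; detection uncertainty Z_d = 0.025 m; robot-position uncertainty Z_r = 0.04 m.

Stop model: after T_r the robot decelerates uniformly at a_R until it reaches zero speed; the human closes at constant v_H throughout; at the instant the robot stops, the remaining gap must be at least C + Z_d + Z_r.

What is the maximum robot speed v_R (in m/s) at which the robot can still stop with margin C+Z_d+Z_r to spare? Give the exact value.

v_R_max = 2/5 m/s = 0.4000 m/s

quadratic (1/5)·v² + (11/25)·v + (-26/125) = 0
  disc = (11/25)² − 4·(1/5)·(-26/125) = 9/25 ; √disc = 3/5
  v_R = (−(11/25) + 3/5) / (2·(1/5)) = 2/5 m/s
check:
braking lasts T_s = (2/5)/(5/2) = 0.1600 s
robot covers v_R·T_r = 0.4000·0.1200 = 0.0480 m before braking
robot under decel: 0.4000²/(2·2.5000) = 0.0320 m
human over T_r+T_s: 0.8000·(0.1200+0.1600) = 0.2240 m
residual clearance needed = 0.1000+0.0250+0.0400 = 0.1650 m
sum ≈ 0.0480+0.0320+0.2240+0.1650 ≈ 0.4690 m = S ✓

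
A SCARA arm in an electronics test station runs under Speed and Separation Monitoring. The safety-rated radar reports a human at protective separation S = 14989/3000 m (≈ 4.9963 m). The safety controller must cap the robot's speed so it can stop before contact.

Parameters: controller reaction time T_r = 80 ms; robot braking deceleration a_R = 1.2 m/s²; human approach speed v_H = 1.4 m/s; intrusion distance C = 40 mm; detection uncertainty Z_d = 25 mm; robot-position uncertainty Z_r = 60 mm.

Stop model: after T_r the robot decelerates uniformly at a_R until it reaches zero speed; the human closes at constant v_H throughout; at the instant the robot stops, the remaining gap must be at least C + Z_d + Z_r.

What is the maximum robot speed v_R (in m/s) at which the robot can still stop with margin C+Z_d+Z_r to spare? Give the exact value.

collect terms ⇒ (5/12)·v_R² + (187/150)·v_R + (-7139/1500) = 0
  disc = (187/150)² − 4·(5/12)·(-7139/1500) = 5929/625 ; √disc = 77/25
  v_R = (−(187/150) + 77/25) / (2·(5/12)) = 11/5 m/s
check:
T_s = v_R/a_R = (11/5)/(6/5) = 1.8333 s
reaction-phase robot travel = 2.2000·0.0800 = 0.1760 m
robot under decel: 2.2000²/(2·1.2000) = 2.0167 m
human over T_r+T_s: 1.4000·(0.0800+1.8333) = 2.6787 m
residual clearance needed = 0.0400+0.0250+0.0600 = 0.1250 m
sum ≈ 0.1760+2.0167+2.6787+0.1250 ≈ 4.9963 m = S ✓

v_R_max = 11/5 m/s = 2.2000 m/s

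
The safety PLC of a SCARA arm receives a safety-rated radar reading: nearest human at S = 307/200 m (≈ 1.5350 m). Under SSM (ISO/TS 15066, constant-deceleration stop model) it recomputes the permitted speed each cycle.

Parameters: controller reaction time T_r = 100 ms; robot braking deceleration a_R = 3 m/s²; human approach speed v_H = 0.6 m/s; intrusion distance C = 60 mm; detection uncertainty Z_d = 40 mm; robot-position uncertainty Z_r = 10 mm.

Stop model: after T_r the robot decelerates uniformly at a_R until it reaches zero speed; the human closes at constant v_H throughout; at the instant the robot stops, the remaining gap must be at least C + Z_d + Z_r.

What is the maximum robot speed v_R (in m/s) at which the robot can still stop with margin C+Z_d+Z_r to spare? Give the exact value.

v_R_max = 21/10 m/s = 2.1000 m/s

at the boundary: (1/6)·v² + (3/10)·v + (-273/200) = 0
  disc = (3/10)² − 4·(1/6)·(-273/200) = 1 ; √disc = 1
  v_R = (−(3/10) + 1) / (2·(1/6)) = 21/10 m/s
check:
stop time T_s = (21/10)/3 = 0.7000 s
robot in T_r: 2.1000·0.1000 = 0.2100 m
braking distance = 2.1000²/(2·3.0000) = 0.7350 m
human over T_r+T_s: 0.6000·(0.1000+0.7000) = 0.4800 m
C+Z_d+Z_r = 0.0600+0.0400+0.0100 = 0.1100 m
sum ≈ 0.2100+0.7350+0.4800+0.1100 ≈ 1.5350 m = S ✓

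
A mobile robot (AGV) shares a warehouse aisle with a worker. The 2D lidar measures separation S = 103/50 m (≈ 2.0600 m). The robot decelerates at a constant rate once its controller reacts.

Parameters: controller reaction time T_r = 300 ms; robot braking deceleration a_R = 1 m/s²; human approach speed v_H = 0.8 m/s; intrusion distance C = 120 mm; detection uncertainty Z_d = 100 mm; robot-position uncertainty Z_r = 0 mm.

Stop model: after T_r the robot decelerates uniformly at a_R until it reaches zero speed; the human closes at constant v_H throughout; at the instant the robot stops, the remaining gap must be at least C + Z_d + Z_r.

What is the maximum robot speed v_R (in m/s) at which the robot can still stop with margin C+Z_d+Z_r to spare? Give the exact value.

collect terms ⇒ (1/2)·v_R² + (11/10)·v_R + (-8/5) = 0
  disc = (11/10)² − 4·(1/2)·(-8/5) = 441/100 ; √disc = 21/10
  v_R = (−(11/10) + 21/10) / (2·(1/2)) = 1 m/s
check:
T_s = v_R/a_R = 1/1 = 1.0000 s
robot covers v_R·T_r = 1.0000·0.3000 = 0.3000 m before braking
braking distance = 1.0000²/(2·1.0000) = 0.5000 m
human over T_r+T_s: 0.8000·(0.3000+1.0000) = 1.0400 m
C+Z_d+Z_r = 0.1200+0.1000+0.0000 = 0.2200 m
sum ≈ 0.3000+0.5000+1.0400+0.2200 ≈ 2.0600 m = S ✓

v_R_max = 1 m/s = 1.0000 m/s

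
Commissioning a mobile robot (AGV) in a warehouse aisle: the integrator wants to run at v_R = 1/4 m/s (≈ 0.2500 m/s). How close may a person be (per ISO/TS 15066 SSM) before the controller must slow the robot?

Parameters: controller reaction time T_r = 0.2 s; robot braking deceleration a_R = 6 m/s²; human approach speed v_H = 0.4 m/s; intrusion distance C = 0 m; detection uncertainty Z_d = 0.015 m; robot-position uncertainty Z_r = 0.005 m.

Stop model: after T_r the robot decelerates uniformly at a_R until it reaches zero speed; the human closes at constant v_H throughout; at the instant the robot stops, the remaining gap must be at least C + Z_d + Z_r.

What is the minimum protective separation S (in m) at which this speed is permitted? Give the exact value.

S_min = 11/64 m = 0.1719 m

stop time T_s = (1/4)/6 = 0.0417 s
robot in T_r: 0.2500·0.2000 = 0.0500 m
robot covers 0.2500·0.0417 − ½·6.0000·0.0417² = 0.0052 m while stopping
person approaches 0.4000·(0.2000+0.0417) = 0.0967 m
C+Z_d+Z_r = 0.0000+0.0150+0.0050 = 0.0200 m
S_min ≈ 0.0500+0.0052+0.0967+0.0200  ⇒  S_min = 11/64 m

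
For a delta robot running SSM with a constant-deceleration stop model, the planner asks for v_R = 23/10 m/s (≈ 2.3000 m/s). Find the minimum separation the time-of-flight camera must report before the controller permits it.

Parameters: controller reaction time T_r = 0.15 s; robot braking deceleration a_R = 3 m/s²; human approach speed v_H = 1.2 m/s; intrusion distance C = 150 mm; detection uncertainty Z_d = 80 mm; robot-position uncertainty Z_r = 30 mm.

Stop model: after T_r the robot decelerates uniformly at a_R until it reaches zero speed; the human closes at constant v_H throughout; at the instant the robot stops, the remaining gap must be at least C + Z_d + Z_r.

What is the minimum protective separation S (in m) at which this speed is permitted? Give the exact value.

S_min = 194/75 m = 2.5867 m

stop time T_s = (23/10)/3 = 0.7667 s
robot in T_r: 2.3000·0.1500 = 0.3450 m
robot covers 2.3000·0.7667 − ½·3.0000·0.7667² = 0.8817 m while stopping
human closes 1.2000·0.9167 = 1.1000 m
C+Z_d+Z_r = 0.1500+0.0800+0.0300 = 0.2600 m
S_min ≈ 0.3450+0.8817+1.1000+0.2600  ⇒  S_min = 194/75 m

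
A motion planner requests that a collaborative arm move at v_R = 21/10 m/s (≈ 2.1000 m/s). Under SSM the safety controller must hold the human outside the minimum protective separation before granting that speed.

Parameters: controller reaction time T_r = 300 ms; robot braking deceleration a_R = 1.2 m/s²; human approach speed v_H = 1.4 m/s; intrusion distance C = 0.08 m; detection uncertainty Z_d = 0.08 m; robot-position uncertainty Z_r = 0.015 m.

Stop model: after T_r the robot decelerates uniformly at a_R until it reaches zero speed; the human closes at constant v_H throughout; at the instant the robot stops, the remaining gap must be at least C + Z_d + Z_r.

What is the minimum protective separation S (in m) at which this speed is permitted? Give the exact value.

S_min = 441/80 m = 5.5125 m

braking lasts T_s = (21/10)/(6/5) = 1.7500 s
reaction-phase robot travel = 2.1000·0.3000 = 0.6300 m
robot covers 2.1000·1.7500 − ½·1.2000·1.7500² = 1.8375 m while stopping
human closes 1.4000·2.0500 = 2.8700 m
residual clearance needed = 0.0800+0.0800+0.0150 = 0.1750 m
S_min ≈ 0.6300+1.8375+2.8700+0.1750  ⇒  S_min = 441/80 m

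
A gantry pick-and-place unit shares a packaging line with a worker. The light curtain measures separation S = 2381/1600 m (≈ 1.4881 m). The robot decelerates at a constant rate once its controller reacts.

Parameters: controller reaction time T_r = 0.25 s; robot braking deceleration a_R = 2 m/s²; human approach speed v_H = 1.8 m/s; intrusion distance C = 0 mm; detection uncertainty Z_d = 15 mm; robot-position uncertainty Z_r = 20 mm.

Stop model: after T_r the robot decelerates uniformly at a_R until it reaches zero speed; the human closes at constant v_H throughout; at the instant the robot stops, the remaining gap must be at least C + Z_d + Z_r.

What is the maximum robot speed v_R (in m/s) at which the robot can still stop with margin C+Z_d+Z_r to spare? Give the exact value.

v_R_max = 3/4 m/s = 0.7500 m/s

at the boundary: (1/4)·v² + (23/20)·v + (-321/320) = 0
  disc = (23/20)² − 4·(1/4)·(-321/320) = 3721/1600 ; √disc = 61/40
  v_R = (−(23/20) + 61/40) / (2·(1/4)) = 3/4 m/s
check:
stop time T_s = (3/4)/2 = 0.3750 s
robot covers v_R·T_r = 0.7500·0.2500 = 0.1875 m before braking
robot under decel: 0.7500²/(2·2.0000) = 0.1406 m
person approaches 1.8000·(0.2500+0.3750) = 1.1250 m
residual clearance needed = 0.0000+0.0150+0.0200 = 0.0350 m
sum ≈ 0.1875+0.1406+1.1250+0.0350 ≈ 1.4881 m = S ✓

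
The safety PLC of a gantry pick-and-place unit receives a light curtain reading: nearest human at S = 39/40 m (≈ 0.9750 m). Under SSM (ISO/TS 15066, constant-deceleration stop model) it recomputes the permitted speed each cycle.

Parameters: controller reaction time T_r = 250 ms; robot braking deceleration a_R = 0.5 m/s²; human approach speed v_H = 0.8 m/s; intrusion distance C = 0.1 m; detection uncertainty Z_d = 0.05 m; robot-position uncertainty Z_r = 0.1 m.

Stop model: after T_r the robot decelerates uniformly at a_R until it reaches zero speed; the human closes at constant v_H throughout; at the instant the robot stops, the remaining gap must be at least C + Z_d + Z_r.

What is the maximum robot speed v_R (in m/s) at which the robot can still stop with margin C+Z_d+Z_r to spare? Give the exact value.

quadratic (1)·v² + (37/20)·v + (-21/40) = 0
  disc = (37/20)² − 4·(1)·(-21/40) = 2209/400 ; √disc = 47/20
  v_R = (−(37/20) + 47/20) / (2·(1)) = 1/4 m/s
check:
T_s = v_R/a_R = (1/4)/(1/2) = 0.5000 s
robot covers v_R·T_r = 0.2500·0.2500 = 0.0625 m before braking
robot under decel: 0.2500²/(2·0.5000) = 0.0625 m
human closes 0.8000·0.7500 = 0.6000 m
residual clearance needed = 0.1000+0.0500+0.1000 = 0.2500 m
sum ≈ 0.0625+0.0625+0.6000+0.2500 ≈ 0.9750 m = S ✓

v_R_max = 1/4 m/s = 0.2500 m/s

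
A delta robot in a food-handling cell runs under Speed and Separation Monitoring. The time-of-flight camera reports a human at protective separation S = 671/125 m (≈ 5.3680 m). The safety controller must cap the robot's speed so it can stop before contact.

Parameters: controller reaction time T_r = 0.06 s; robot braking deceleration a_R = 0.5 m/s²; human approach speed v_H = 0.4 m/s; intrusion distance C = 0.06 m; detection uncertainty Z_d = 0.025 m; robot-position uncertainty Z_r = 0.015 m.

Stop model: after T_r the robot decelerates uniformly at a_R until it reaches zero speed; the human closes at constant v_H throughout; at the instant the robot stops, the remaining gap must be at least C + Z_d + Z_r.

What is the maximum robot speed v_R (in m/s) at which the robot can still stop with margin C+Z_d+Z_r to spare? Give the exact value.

collect terms ⇒ (1)·v_R² + (43/50)·v_R + (-1311/250) = 0
  disc = (43/50)² − 4·(1)·(-1311/250) = 54289/2500 ; √disc = 233/50
  v_R = (−(43/50) + 233/50) / (2·(1)) = 19/10 m/s
check:
stop time T_s = (19/10)/(1/2) = 3.8000 s
reaction-phase robot travel = 1.9000·0.0600 = 0.1140 m
braking distance = 1.9000²/(2·0.5000) = 3.6100 m
human over T_r+T_s: 0.4000·(0.0600+3.8000) = 1.5440 m
C+Z_d+Z_r = 0.0600+0.0250+0.0150 = 0.1000 m
sum ≈ 0.1140+3.6100+1.5440+0.1000 ≈ 5.3680 m = S ✓

v_R_max = 19/10 m/s = 1.9000 m/s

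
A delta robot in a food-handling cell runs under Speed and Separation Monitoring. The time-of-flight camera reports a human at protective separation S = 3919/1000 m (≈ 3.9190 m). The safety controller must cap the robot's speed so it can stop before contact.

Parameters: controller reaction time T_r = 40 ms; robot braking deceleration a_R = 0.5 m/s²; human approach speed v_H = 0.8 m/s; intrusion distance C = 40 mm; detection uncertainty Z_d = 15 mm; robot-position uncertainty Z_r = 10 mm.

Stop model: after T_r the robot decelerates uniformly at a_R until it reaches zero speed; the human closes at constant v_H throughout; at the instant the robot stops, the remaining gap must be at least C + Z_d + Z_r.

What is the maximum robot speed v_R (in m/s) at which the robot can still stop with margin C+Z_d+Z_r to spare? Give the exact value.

v_R_max = 13/10 m/s = 1.3000 m/s

collect terms ⇒ (1)·v_R² + (41/25)·v_R + (-1911/500) = 0
  disc = (41/25)² − 4·(1)·(-1911/500) = 11236/625 ; √disc = 106/25
  v_R = (−(41/25) + 106/25) / (2·(1)) = 13/10 m/s
check:
T_s = v_R/a_R = (13/10)/(1/2) = 2.6000 s
reaction-phase robot travel = 1.3000·0.0400 = 0.0520 m
braking distance = 1.3000²/(2·0.5000) = 1.6900 m
human closes 0.8000·2.6400 = 2.1120 m
residual clearance needed = 0.0400+0.0150+0.0100 = 0.0650 m
sum ≈ 0.0520+1.6900+2.1120+0.0650 ≈ 3.9190 m = S ✓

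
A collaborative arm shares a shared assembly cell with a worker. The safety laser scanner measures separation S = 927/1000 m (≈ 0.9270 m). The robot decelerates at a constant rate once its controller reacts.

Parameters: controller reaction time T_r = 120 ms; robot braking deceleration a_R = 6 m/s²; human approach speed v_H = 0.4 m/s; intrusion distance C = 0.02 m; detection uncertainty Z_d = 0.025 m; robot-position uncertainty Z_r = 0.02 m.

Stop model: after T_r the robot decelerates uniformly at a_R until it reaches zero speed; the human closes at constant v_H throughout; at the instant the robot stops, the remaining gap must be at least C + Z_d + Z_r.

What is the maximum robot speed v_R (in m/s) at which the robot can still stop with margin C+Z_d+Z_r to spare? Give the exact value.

v_R_max = 11/5 m/s = 2.2000 m/s

at the boundary: (1/12)·v² + (14/75)·v + (-407/500) = 0
  disc = (14/75)² − 4·(1/12)·(-407/500) = 6889/22500 ; √disc = 83/150
  v_R = (−(14/75) + 83/150) / (2·(1/12)) = 11/5 m/s
check:
braking lasts T_s = (11/5)/6 = 0.3667 s
robot in T_r: 2.2000·0.1200 = 0.2640 m
robot covers 2.2000·0.3667 − ½·6.0000·0.3667² = 0.4033 m while stopping
human closes 0.4000·0.4867 = 0.1947 m
C+Z_d+Z_r = 0.0200+0.0250+0.0200 = 0.0650 m
sum ≈ 0.2640+0.4033+0.1947+0.0650 ≈ 0.9270 m = S ✓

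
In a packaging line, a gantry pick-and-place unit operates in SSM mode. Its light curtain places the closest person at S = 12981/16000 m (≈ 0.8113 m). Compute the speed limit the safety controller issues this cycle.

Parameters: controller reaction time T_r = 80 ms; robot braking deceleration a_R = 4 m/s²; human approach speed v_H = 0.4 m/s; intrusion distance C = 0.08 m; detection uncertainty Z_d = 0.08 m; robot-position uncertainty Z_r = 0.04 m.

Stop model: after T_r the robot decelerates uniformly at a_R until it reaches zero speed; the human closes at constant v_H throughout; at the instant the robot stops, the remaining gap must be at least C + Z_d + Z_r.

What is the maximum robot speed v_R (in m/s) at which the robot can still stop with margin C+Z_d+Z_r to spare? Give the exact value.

collect terms ⇒ (1/8)·v_R² + (9/50)·v_R + (-9269/16000) = 0
  disc = (9/50)² − 4·(1/8)·(-9269/16000) = 51529/160000 ; √disc = 227/400
  v_R = (−(9/50) + 227/400) / (2·(1/8)) = 31/20 m/s
check:
braking lasts T_s = (31/20)/4 = 0.3875 s
robot covers v_R·T_r = 1.5500·0.0800 = 0.1240 m before braking
robot under decel: 1.5500²/(2·4.0000) = 0.3003 m
human over T_r+T_s: 0.4000·(0.0800+0.3875) = 0.1870 m
margins: 0.0800+0.0800+0.0400 = 0.2000 m
sum ≈ 0.1240+0.3003+0.1870+0.2000 ≈ 0.8113 m = S ✓

v_R_max = 31/20 m/s = 1.5500 m/s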